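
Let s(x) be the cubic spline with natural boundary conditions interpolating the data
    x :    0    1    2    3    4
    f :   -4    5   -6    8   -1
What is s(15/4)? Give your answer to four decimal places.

Let M_i = s''(x_i). Step sizes h_i = 1, 1, 1, 1; slopes of the chords Δ_i = (y_(i+1) - y_i)/h_i = 9, -11, 14, -9.
  1·M_0 + 4·M_1 + 1·M_2 = 6(Δ_1 - Δ_0) = -120
  1·M_1 + 4·M_2 + 1·M_3 = 6(Δ_2 - Δ_1) = 150
  1·M_2 + 4·M_3 + 1·M_4 = 6(Δ_3 - Δ_2) = -138
Natural end conditions: M_0 = M_4 = 0.
Forward elimination and back-substitution give M_0 = 0, M_1 = -1269/28, M_2 = 429/7, M_3 = -1395/28, M_4 = 0.
On [3, 4], s(x) = 8 + 213/28·(x - 3) - 1395/56·(x - 3)² + 465/56·(x - 3)³.
With (x - 3) = 3/4: s(15/4) = 11455/3584.

3.1961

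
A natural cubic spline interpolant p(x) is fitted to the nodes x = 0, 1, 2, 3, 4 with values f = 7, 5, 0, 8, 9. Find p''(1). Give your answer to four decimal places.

-11.1429

Write σ_i for p''(x_i). With h_i = 1, 1, 1, 1 and divided differences Δ_i = -2, -5, 8, 1, the continuity of p' gives the tridiagonal system
  1·σ_0 + 4·σ_1 + 1·σ_2 = 6(Δ_1 - Δ_0) = -18
  1·σ_1 + 4·σ_2 + 1·σ_3 = 6(Δ_2 - Δ_1) = 78
  1·σ_2 + 4·σ_3 + 1·σ_4 = 6(Δ_3 - Δ_2) = -42
Natural end conditions: σ_0 = σ_4 = 0.
Hence σ_0 = 0, σ_1 = -78/7, σ_2 = 186/7, σ_3 = -120/7, σ_4 = 0.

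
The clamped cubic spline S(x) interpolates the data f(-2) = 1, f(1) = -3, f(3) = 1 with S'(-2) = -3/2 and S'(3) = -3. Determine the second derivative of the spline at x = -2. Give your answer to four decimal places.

-2.1333

Put M_i = S'' at the i-th knot. Here h = (3, 2) and Δ = (-4/3, 2), so the interior equations h_(i-1)·M_(i-1) + 2(h_(i-1)+h_i)·M_i + h_i·M_(i+1) = 6(Δ_i − Δ_(i-1)) read
  3·M_0 + 10·M_1 + 2·M_2 = 6(Δ_1 - Δ_0) = 20
Clamped end conditions give two more equations: 2h_0·M_0 + h_0·M_1 = 6(Δ_0 - S'(-2)) = 1 and h_1·M_1 + 2h_1·M_2 = 6(S'(3) - Δ_1) = -30.
Solving: M_0 = -32/15, M_1 = 23/5, M_2 = -49/5.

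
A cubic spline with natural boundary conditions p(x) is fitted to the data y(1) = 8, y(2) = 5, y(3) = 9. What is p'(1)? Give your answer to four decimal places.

-4.7500

Let M_i = p''(x_i). Step sizes h_i = 1, 1; slopes of the chords Δ_i = (y_(i+1) - y_i)/h_i = -3, 4.
  1·M_0 + 4·M_1 + 1·M_2 = 6(Δ_1 - Δ_0) = 42
Natural end conditions: M_0 = M_2 = 0.
Hence M_0 = 0, M_1 = 21/2, M_2 = 0.
On [1, 2], p'(x) = b_0 + 2c_0·(x - 1) + 3d_0·(x - 1)² with b_0 = Δ_0 - h_0(2M_0 + M_1)/6 = -19/4, c_0 = M_0/2 = 0, d_0 = (M_1 - M_0)/(6h_0) = 7/4. So p'(1) = -19/4.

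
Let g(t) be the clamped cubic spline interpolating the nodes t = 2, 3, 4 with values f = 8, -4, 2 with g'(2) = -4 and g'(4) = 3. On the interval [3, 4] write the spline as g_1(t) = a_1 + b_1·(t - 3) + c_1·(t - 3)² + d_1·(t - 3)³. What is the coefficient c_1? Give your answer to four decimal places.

Write M_i for g''(x_i). With h_i = 1, 1 and divided differences Δ_i = -12, 6, the continuity of g' gives the tridiagonal system
  1·M_0 + 4·M_1 + 1·M_2 = 6(Δ_1 - Δ_0) = 108
Clamped end conditions give two more equations: 2h_0·M_0 + h_0·M_1 = 6(Δ_0 - g'(2)) = -48 and h_1·M_1 + 2h_1·M_2 = 6(g'(4) - Δ_1) = -18.
Solving: M_0 = -95/2, M_1 = 47, M_2 = -65/2.
On [3, 4], with g_1(t) = a_1 + b_1·(t - 3) + c_1·(t - 3)² + d_1·(t - 3)³: c_1 = M_1/2 = 47/2, d_1 = (M_2 - M_1)/(6h_1) = -53/4, b_1 = Δ_1 - h_1(2M_1 + M_2)/6 = -17/4.

23.5000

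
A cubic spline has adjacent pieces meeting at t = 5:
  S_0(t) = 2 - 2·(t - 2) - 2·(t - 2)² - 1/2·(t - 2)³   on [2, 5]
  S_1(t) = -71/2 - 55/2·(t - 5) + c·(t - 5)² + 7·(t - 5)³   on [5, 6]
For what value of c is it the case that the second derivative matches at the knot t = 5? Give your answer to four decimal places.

S_0''(t) = -4 - 3·(t - 2), so S_0''(5) = -13. On the right, S_1''(5) = 2c, so c = -13/2.

-6.5000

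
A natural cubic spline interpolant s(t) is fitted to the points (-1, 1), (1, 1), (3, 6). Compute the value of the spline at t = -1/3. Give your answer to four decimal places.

0.6296

Put M_i = s'' at the i-th knot. Here h = (2, 2) and Δ = (0, 5/2), so the interior equations h_(i-1)·M_(i-1) + 2(h_(i-1)+h_i)·M_i + h_i·M_(i+1) = 6(Δ_i − Δ_(i-1)) read
  2·M_0 + 8·M_1 + 2·M_2 = 6(Δ_1 - Δ_0) = 15
Natural end conditions: M_0 = M_2 = 0.
Hence M_0 = 0, M_1 = 15/8, M_2 = 0.
On [-1, 1], s(t) = 1 - 5/8·(t + 1) + 0·(t + 1)² + 5/32·(t + 1)³.
With (t + 1) = 2/3: s(-1/3) = 17/27.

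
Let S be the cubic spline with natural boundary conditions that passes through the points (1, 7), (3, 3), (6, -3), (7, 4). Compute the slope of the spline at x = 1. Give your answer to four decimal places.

-1.2394

Let M_i = S''(x_i). Step sizes h_i = 2, 3, 1; slopes of the chords Δ_i = (y_(i+1) - y_i)/h_i = -2, -2, 7.
  2·M_0 + 10·M_1 + 3·M_2 = 6(Δ_1 - Δ_0) = 0
  3·M_1 + 8·M_2 + 1·M_3 = 6(Δ_2 - Δ_1) = 54
Natural end conditions: M_0 = M_3 = 0.
Solving the tridiagonal system: M_0 = 0, M_1 = -162/71, M_2 = 540/71, M_3 = 0.
On [1, 3], S'(x) = b_0 + 2c_0·(x - 1) + 3d_0·(x - 1)² with b_0 = Δ_0 - h_0(2M_0 + M_1)/6 = -88/71, c_0 = M_0/2 = 0, d_0 = (M_1 - M_0)/(6h_0) = -27/142. So S'(1) = -88/71.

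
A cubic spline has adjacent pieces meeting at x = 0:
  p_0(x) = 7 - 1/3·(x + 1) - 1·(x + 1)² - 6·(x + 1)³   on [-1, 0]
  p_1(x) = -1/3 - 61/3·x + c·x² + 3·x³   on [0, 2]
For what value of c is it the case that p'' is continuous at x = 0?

p_0''(x) = -2 - 36·(x + 1), so p_0''(0) = -38. On the right, p_1''(0) = 2c, so c = -19.

-19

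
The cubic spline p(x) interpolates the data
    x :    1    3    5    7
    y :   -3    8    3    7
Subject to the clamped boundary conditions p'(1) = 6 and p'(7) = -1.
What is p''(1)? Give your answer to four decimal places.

Put m_i = p'' at the i-th knot. Here h = (2, 2, 2) and Δ = (11/2, -5/2, 2), so the interior equations h_(i-1)·m_(i-1) + 2(h_(i-1)+h_i)·m_i + h_i·m_(i+1) = 6(Δ_i − Δ_(i-1)) read
  2·m_0 + 8·m_1 + 2·m_2 = 6(Δ_1 - Δ_0) = -48
  2·m_1 + 8·m_2 + 2·m_3 = 6(Δ_2 - Δ_1) = 27
Clamped end conditions give two more equations: 2h_0·m_0 + h_0·m_1 = 6(Δ_0 - p'(1)) = -3 and h_2·m_2 + 2h_2·m_3 = 6(p'(7) - Δ_2) = -18.
Forward elimination and back-substitution give m_0 = 11/3, m_1 = -53/6, m_2 = 23/3, m_3 = -25/3.

3.6667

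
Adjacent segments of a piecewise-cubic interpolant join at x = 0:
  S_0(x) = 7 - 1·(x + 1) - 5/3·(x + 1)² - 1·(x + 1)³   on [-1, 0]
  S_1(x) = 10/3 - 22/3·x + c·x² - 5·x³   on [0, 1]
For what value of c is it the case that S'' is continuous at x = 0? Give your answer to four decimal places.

-4.6667

S_0''(x) = -10/3 - 6·(x + 1), so S_0''(0) = -28/3. On the right, S_1''(0) = 2c, so c = -14/3.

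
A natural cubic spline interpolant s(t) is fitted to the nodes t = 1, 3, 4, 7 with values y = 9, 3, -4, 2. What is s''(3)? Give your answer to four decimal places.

-5.2340

With σ_i denoting the second derivative at x_i, h_i = 2, 1, 3, and Δ_i = (y_(i+1) − y_i)/h_i = -3, -7, 2:
  2·σ_0 + 6·σ_1 + 1·σ_2 = 6(Δ_1 - Δ_0) = -24
  1·σ_1 + 8·σ_2 + 3·σ_3 = 6(Δ_2 - Δ_1) = 54
Natural end conditions: σ_0 = σ_3 = 0.
Forward elimination and back-substitution give σ_0 = 0, σ_1 = -246/47, σ_2 = 348/47, σ_3 = 0.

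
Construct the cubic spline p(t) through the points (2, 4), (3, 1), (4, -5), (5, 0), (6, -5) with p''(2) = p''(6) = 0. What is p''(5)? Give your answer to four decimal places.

-21.1071

With σ_i denoting the second derivative at x_i, h_i = 1, 1, 1, 1, and Δ_i = (y_(i+1) − y_i)/h_i = -3, -6, 5, -5:
  1·σ_0 + 4·σ_1 + 1·σ_2 = 6(Δ_1 - Δ_0) = -18
  1·σ_1 + 4·σ_2 + 1·σ_3 = 6(Δ_2 - Δ_1) = 66
  1·σ_2 + 4·σ_3 + 1·σ_4 = 6(Δ_3 - Δ_2) = -60
Natural end conditions: σ_0 = σ_4 = 0.
Solving the tridiagonal system: σ_0 = 0, σ_1 = -297/28, σ_2 = 171/7, σ_3 = -591/28, σ_4 = 0.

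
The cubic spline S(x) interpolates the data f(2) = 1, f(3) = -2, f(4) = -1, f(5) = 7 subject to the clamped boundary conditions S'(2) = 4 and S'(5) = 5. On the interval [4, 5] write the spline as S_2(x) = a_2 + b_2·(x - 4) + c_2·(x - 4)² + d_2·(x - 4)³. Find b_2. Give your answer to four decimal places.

Write σ_i for S''(x_i). With h_i = 1, 1, 1 and divided differences Δ_i = -3, 1, 8, the continuity of S' gives the tridiagonal system
  1·σ_0 + 4·σ_1 + 1·σ_2 = 6(Δ_1 - Δ_0) = 24
  1·σ_1 + 4·σ_2 + 1·σ_3 = 6(Δ_2 - Δ_1) = 42
Clamped end conditions give two more equations: 2h_0·σ_0 + h_0·σ_1 = 6(Δ_0 - S'(2)) = -42 and h_2·σ_2 + 2h_2·σ_3 = 6(S'(5) - Δ_2) = -18.
Solving: σ_0 = -386/15, σ_1 = 142/15, σ_2 = 178/15, σ_3 = -224/15.
On [4, 5], with S_2(x) = a_2 + b_2·(x - 4) + c_2·(x - 4)² + d_2·(x - 4)³: c_2 = σ_2/2 = 89/15, d_2 = (σ_3 - σ_2)/(6h_2) = -67/15, b_2 = Δ_2 - h_2(2σ_2 + σ_3)/6 = 98/15.

6.5333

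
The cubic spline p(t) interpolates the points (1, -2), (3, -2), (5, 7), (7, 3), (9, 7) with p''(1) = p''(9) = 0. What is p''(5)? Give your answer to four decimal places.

-7.3929

With M_i denoting the second derivative at x_i, h_i = 2, 2, 2, 2, and Δ_i = (y_(i+1) − y_i)/h_i = 0, 9/2, -2, 2:
  2·M_0 + 8·M_1 + 2·M_2 = 6(Δ_1 - Δ_0) = 27
  2·M_1 + 8·M_2 + 2·M_3 = 6(Δ_2 - Δ_1) = -39
  2·M_2 + 8·M_3 + 2·M_4 = 6(Δ_3 - Δ_2) = 24
Natural end conditions: M_0 = M_4 = 0.
Hence M_0 = 0, M_1 = 585/112, M_2 = -207/28, M_3 = 543/112, M_4 = 0.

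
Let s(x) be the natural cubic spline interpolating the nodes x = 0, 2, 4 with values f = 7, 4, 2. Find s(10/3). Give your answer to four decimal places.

Write M_i for s''(x_i). With h_i = 2, 2 and divided differences Δ_i = -3/2, -1, the continuity of s' gives the tridiagonal system
  2·M_0 + 8·M_1 + 2·M_2 = 6(Δ_1 - Δ_0) = 3
Natural end conditions: M_0 = M_2 = 0.
Solving: M_0 = 0, M_1 = 3/8, M_2 = 0.
On [2, 4], s(x) = 4 - 5/4·(x - 2) + 3/16·(x - 2)² - 1/32·(x - 2)³.
With (x - 2) = 4/3: s(10/3) = 70/27.

2.5926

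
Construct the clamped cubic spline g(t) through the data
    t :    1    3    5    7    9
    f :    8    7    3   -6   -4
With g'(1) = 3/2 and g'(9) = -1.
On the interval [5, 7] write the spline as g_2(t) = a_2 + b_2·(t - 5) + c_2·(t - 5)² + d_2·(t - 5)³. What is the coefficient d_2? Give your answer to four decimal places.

Let m_i = g''(x_i). Step sizes h_i = 2, 2, 2, 2; slopes of the chords Δ_i = (y_(i+1) - y_i)/h_i = -1/2, -2, -9/2, 1.
  2·m_0 + 8·m_1 + 2·m_2 = 6(Δ_1 - Δ_0) = -9
  2·m_1 + 8·m_2 + 2·m_3 = 6(Δ_2 - Δ_1) = -15
  2·m_2 + 8·m_3 + 2·m_4 = 6(Δ_3 - Δ_2) = 33
Clamped end conditions give two more equations: 2h_0·m_0 + h_0·m_1 = 6(Δ_0 - g'(1)) = -12 and h_3·m_3 + 2h_3·m_4 = 6(g'(9) - Δ_3) = -12.
Solving the tridiagonal system: m_0 = -53/16, m_1 = 5/8, m_2 = -59/16, m_3 = 53/8, m_4 = -101/16.
On [5, 7], with g_2(t) = a_2 + b_2·(t - 5) + c_2·(t - 5)² + d_2·(t - 5)³: c_2 = m_2/2 = -59/32, d_2 = (m_3 - m_2)/(6h_2) = 55/64, b_2 = Δ_2 - h_2(2m_2 + m_3)/6 = -17/4.

0.8594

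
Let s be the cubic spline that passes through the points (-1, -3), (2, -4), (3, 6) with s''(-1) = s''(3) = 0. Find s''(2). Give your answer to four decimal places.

Put σ_i = s'' at the i-th knot. Here h = (3, 1) and Δ = (-1/3, 10), so the interior equations h_(i-1)·σ_(i-1) + 2(h_(i-1)+h_i)·σ_i + h_i·σ_(i+1) = 6(Δ_i − Δ_(i-1)) read
  3·σ_0 + 8·σ_1 + 1·σ_2 = 6(Δ_1 - Δ_0) = 62
Natural end conditions: σ_0 = σ_2 = 0.
Hence σ_0 = 0, σ_1 = 31/4, σ_2 = 0.

7.7500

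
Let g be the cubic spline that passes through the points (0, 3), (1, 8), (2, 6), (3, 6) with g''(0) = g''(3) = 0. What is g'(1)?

1

Put M_i = g'' at the i-th knot. Here h = (1, 1, 1) and Δ = (5, -2, 0), so the interior equations h_(i-1)·M_(i-1) + 2(h_(i-1)+h_i)·M_i + h_i·M_(i+1) = 6(Δ_i − Δ_(i-1)) read
  1·M_0 + 4·M_1 + 1·M_2 = 6(Δ_1 - Δ_0) = -42
  1·M_1 + 4·M_2 + 1·M_3 = 6(Δ_2 - Δ_1) = 12
Natural end conditions: M_0 = M_3 = 0.
Hence M_0 = 0, M_1 = -12, M_2 = 6, M_3 = 0.
On [1, 2], g'(x) = b_1 + 2c_1·(x - 1) + 3d_1·(x - 1)² with b_1 = Δ_1 - h_1(2M_1 + M_2)/6 = 1, c_1 = M_1/2 = -6, d_1 = (M_2 - M_1)/(6h_1) = 3. So g'(1) = 1.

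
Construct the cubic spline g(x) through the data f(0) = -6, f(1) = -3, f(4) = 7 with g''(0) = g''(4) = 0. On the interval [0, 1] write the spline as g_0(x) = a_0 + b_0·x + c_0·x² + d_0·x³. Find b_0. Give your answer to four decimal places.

With M_i denoting the second derivative at x_i, h_i = 1, 3, and Δ_i = (y_(i+1) − y_i)/h_i = 3, 10/3:
  1·M_0 + 8·M_1 + 3·M_2 = 6(Δ_1 - Δ_0) = 2
Natural end conditions: M_0 = M_2 = 0.
Solving the tridiagonal system: M_0 = 0, M_1 = 1/4, M_2 = 0.
On [0, 1], with g_0(x) = a_0 + b_0·x + c_0·x² + d_0·x³: c_0 = M_0/2 = 0, d_0 = (M_1 - M_0)/(6h_0) = 1/24, b_0 = Δ_0 - h_0(2M_0 + M_1)/6 = 71/24.

2.9583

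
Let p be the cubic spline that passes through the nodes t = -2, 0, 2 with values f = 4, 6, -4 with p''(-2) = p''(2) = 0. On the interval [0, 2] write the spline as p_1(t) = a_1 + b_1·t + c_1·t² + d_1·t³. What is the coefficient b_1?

-2

Write M_i for p''(x_i). With h_i = 2, 2 and divided differences Δ_i = 1, -5, the continuity of p' gives the tridiagonal system
  2·M_0 + 8·M_1 + 2·M_2 = 6(Δ_1 - Δ_0) = -36
Natural end conditions: M_0 = M_2 = 0.
Hence M_0 = 0, M_1 = -9/2, M_2 = 0.
On [0, 2], with p_1(t) = a_1 + b_1·t + c_1·t² + d_1·t³: c_1 = M_1/2 = -9/4, d_1 = (M_2 - M_1)/(6h_1) = 3/8, b_1 = Δ_1 - h_1(2M_1 + M_2)/6 = -2.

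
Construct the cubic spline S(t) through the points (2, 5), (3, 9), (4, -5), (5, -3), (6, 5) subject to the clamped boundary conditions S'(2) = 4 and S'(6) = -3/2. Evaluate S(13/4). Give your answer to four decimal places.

6.4463

Put M_i = S'' at the i-th knot. Here h = (1, 1, 1, 1) and Δ = (4, -14, 2, 8), so the interior equations h_(i-1)·M_(i-1) + 2(h_(i-1)+h_i)·M_i + h_i·M_(i+1) = 6(Δ_i − Δ_(i-1)) read
  1·M_0 + 4·M_1 + 1·M_2 = 6(Δ_1 - Δ_0) = -108
  1·M_1 + 4·M_2 + 1·M_3 = 6(Δ_2 - Δ_1) = 96
  1·M_2 + 4·M_3 + 1·M_4 = 6(Δ_3 - Δ_2) = 36
Clamped end conditions give two more equations: 2h_0·M_0 + h_0·M_1 = 6(Δ_0 - S'(2)) = 0 and h_3·M_3 + 2h_3·M_4 = 6(S'(6) - Δ_3) = -57.
Hence M_0 = 1117/56, M_1 = -1117/28, M_2 = 253/8, M_3 = 263/28, M_4 = -1859/56.
On [3, 4], S(t) = 9 - 669/112·(t - 3) - 1117/56·(t - 3)² + 1335/112·(t - 3)³.
With (t - 3) = 1/4: S(13/4) = 6601/1024.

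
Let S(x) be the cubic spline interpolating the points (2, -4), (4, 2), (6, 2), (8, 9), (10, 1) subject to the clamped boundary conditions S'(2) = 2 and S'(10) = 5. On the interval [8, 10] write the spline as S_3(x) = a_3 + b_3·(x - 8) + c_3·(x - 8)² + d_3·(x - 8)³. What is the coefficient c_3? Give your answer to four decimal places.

-6.1339

Let M_i = S''(x_i). Step sizes h_i = 2, 2, 2, 2; slopes of the chords Δ_i = (y_(i+1) - y_i)/h_i = 3, 0, 7/2, -4.
  2·M_0 + 8·M_1 + 2·M_2 = 6(Δ_1 - Δ_0) = -18
  2·M_1 + 8·M_2 + 2·M_3 = 6(Δ_2 - Δ_1) = 21
  2·M_2 + 8·M_3 + 2·M_4 = 6(Δ_3 - Δ_2) = -45
Clamped end conditions give two more equations: 2h_0·M_0 + h_0·M_1 = 6(Δ_0 - S'(2)) = 6 and h_3·M_3 + 2h_3·M_4 = 6(S'(10) - Δ_3) = 54.
Forward elimination and back-substitution give M_0 = 447/112, M_1 = -279/56, M_2 = 111/16, M_3 = -687/56, M_4 = 2199/112.
On [8, 10], with S_3(x) = a_3 + b_3·(x - 8) + c_3·(x - 8)² + d_3·(x - 8)³: c_3 = M_3/2 = -687/112, d_3 = (M_4 - M_3)/(6h_3) = 1191/448, b_3 = Δ_3 - h_3(2M_3 + M_4)/6 = -265/112.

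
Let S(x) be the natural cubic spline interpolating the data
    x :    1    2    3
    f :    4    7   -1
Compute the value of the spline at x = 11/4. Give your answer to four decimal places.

Write M_i for S''(x_i). With h_i = 1, 1 and divided differences Δ_i = 3, -8, the continuity of S' gives the tridiagonal system
  1·M_0 + 4·M_1 + 1·M_2 = 6(Δ_1 - Δ_0) = -66
Natural end conditions: M_0 = M_2 = 0.
Solving: M_0 = 0, M_1 = -33/2, M_2 = 0.
On [2, 3], S(x) = 7 - 5/2·(x - 2) - 33/4·(x - 2)² + 11/4·(x - 2)³.
With (x - 2) = 3/4: S(11/4) = 421/256.

1.6445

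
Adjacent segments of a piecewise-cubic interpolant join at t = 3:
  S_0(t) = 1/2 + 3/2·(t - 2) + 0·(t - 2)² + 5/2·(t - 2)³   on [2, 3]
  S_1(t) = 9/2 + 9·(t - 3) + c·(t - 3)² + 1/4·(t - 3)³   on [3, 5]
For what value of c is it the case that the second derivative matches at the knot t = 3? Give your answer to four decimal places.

7.5000

S_0''(t) = 0 + 15·(t - 2), so S_0''(3) = 15. On the right, S_1''(3) = 2c, so c = 15/2.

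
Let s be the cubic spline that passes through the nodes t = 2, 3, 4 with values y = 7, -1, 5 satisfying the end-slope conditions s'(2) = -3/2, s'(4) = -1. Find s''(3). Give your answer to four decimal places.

With σ_i denoting the second derivative at x_i, h_i = 1, 1, and Δ_i = (y_(i+1) − y_i)/h_i = -8, 6:
  1·σ_0 + 4·σ_1 + 1·σ_2 = 6(Δ_1 - Δ_0) = 84
Clamped end conditions give two more equations: 2h_0·σ_0 + h_0·σ_1 = 6(Δ_0 - s'(2)) = -39 and h_1·σ_1 + 2h_1·σ_2 = 6(s'(4) - Δ_1) = -42.
Hence σ_0 = -161/4, σ_1 = 83/2, σ_2 = -167/4.

41.5000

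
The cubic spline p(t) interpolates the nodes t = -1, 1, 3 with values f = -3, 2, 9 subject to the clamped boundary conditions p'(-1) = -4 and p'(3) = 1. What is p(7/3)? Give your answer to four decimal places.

7.6667

Put σ_i = p'' at the i-th knot. Here h = (2, 2) and Δ = (5/2, 7/2), so the interior equations h_(i-1)·σ_(i-1) + 2(h_(i-1)+h_i)·σ_i + h_i·σ_(i+1) = 6(Δ_i − Δ_(i-1)) read
  2·σ_0 + 8·σ_1 + 2·σ_2 = 6(Δ_1 - Δ_0) = 6
Clamped end conditions give two more equations: 2h_0·σ_0 + h_0·σ_1 = 6(Δ_0 - p'(-1)) = 39 and h_1·σ_1 + 2h_1·σ_2 = 6(p'(3) - Δ_1) = -15.
Hence σ_0 = 41/4, σ_1 = -1, σ_2 = -13/4.
On [1, 3], p(t) = 2 + 21/4·(t - 1) - 1/2·(t - 1)² - 3/16·(t - 1)³.
With (t - 1) = 4/3: p(7/3) = 23/3.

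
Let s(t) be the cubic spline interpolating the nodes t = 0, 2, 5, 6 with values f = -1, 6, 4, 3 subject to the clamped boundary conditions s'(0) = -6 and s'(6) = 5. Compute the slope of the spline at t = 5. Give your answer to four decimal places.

-3.9167

Put M_i = s'' at the i-th knot. Here h = (2, 3, 1) and Δ = (7/2, -2/3, -1), so the interior equations h_(i-1)·M_(i-1) + 2(h_(i-1)+h_i)·M_i + h_i·M_(i+1) = 6(Δ_i − Δ_(i-1)) read
  2·M_0 + 10·M_1 + 3·M_2 = 6(Δ_1 - Δ_0) = -25
  3·M_1 + 8·M_2 + 1·M_3 = 6(Δ_2 - Δ_1) = -2
Clamped end conditions give two more equations: 2h_0·M_0 + h_0·M_1 = 6(Δ_0 - s'(0)) = 57 and h_2·M_2 + 2h_2·M_3 = 6(s'(6) - Δ_2) = 36.
Hence M_0 = 103/6, M_1 = -35/6, M_2 = -1/3, M_3 = 109/6.
On [5, 6], s'(t) = b_2 + 2c_2·(t - 5) + 3d_2·(t - 5)² with b_2 = Δ_2 - h_2(2M_2 + M_3)/6 = -47/12, c_2 = M_2/2 = -1/6, d_2 = (M_3 - M_2)/(6h_2) = 37/12. So s'(5) = -47/12.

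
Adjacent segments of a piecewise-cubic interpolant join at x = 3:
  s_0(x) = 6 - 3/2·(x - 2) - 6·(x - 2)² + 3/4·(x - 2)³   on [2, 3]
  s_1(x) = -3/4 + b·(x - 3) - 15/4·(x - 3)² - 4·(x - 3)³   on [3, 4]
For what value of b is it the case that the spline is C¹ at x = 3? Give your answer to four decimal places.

s_0'(x) = -3/2 - 12·(x - 2) + 9/4·(x - 2)², so s_0'(3) = -45/4. On the right, s_1'(3) = b, so b = -45/4.

-11.2500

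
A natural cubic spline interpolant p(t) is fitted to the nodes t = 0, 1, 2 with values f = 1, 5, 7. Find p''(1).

Put σ_i = p'' at the i-th knot. Here h = (1, 1) and Δ = (4, 2), so the interior equations h_(i-1)·σ_(i-1) + 2(h_(i-1)+h_i)·σ_i + h_i·σ_(i+1) = 6(Δ_i − Δ_(i-1)) read
  1·σ_0 + 4·σ_1 + 1·σ_2 = 6(Δ_1 - Δ_0) = -12
Natural end conditions: σ_0 = σ_2 = 0.
Solving the tridiagonal system: σ_0 = 0, σ_1 = -3, σ_2 = 0.

-3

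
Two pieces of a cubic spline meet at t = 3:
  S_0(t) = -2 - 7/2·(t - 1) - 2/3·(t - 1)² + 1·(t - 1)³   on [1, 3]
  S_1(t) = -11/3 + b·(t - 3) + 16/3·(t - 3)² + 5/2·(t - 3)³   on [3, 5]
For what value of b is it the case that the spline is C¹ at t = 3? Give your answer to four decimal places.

S_0'(t) = -7/2 - 4/3·(t - 1) + 3·(t - 1)², so S_0'(3) = 35/6. On the right, S_1'(3) = b, so b = 35/6.

5.8333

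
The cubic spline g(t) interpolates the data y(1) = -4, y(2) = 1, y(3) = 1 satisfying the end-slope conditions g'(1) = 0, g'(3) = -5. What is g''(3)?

-10

With M_i denoting the second derivative at x_i, h_i = 1, 1, and Δ_i = (y_(i+1) − y_i)/h_i = 5, 0:
  1·M_0 + 4·M_1 + 1·M_2 = 6(Δ_1 - Δ_0) = -30
Clamped end conditions give two more equations: 2h_0·M_0 + h_0·M_1 = 6(Δ_0 - g'(1)) = 30 and h_1·M_1 + 2h_1·M_2 = 6(g'(3) - Δ_1) = -30.
Solving the tridiagonal system: M_0 = 20, M_1 = -10, M_2 = -10.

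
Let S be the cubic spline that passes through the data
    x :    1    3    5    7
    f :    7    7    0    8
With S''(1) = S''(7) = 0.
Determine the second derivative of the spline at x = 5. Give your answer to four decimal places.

With m_i denoting the second derivative at x_i, h_i = 2, 2, 2, and Δ_i = (y_(i+1) − y_i)/h_i = 0, -7/2, 4:
  2·m_0 + 8·m_1 + 2·m_2 = 6(Δ_1 - Δ_0) = -21
  2·m_1 + 8·m_2 + 2·m_3 = 6(Δ_2 - Δ_1) = 45
Natural end conditions: m_0 = m_3 = 0.
Hence m_0 = 0, m_1 = -43/10, m_2 = 67/10, m_3 = 0.

6.7000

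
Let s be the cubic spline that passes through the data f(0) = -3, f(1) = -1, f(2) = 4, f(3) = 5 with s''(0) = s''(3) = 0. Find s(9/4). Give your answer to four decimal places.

Write m_i for s''(x_i). With h_i = 1, 1, 1 and divided differences Δ_i = 2, 5, 1, the continuity of s' gives the tridiagonal system
  1·m_0 + 4·m_1 + 1·m_2 = 6(Δ_1 - Δ_0) = 18
  1·m_1 + 4·m_2 + 1·m_3 = 6(Δ_2 - Δ_1) = -24
Natural end conditions: m_0 = m_3 = 0.
Solving: m_0 = 0, m_1 = 32/5, m_2 = -38/5, m_3 = 0.
On [2, 3], s(x) = 4 + 53/15·(x - 2) - 19/5·(x - 2)² + 19/15·(x - 2)³.
With (x - 2) = 1/4: s(9/4) = 1493/320.

4.6656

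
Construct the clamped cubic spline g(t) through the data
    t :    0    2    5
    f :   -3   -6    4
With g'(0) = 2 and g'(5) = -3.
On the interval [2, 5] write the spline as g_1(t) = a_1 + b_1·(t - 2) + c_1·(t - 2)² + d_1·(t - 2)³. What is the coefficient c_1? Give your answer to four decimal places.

Put M_i = g'' at the i-th knot. Here h = (2, 3) and Δ = (-3/2, 10/3), so the interior equations h_(i-1)·M_(i-1) + 2(h_(i-1)+h_i)·M_i + h_i·M_(i+1) = 6(Δ_i − Δ_(i-1)) read
  2·M_0 + 10·M_1 + 3·M_2 = 6(Δ_1 - Δ_0) = 29
Clamped end conditions give two more equations: 2h_0·M_0 + h_0·M_1 = 6(Δ_0 - g'(0)) = -21 and h_1·M_1 + 2h_1·M_2 = 6(g'(5) - Δ_1) = -38.
Solving: M_0 = -183/20, M_1 = 39/5, M_2 = -307/30.
On [2, 5], with g_1(t) = a_1 + b_1·(t - 2) + c_1·(t - 2)² + d_1·(t - 2)³: c_1 = M_1/2 = 39/10, d_1 = (M_2 - M_1)/(6h_1) = -541/540, b_1 = Δ_1 - h_1(2M_1 + M_2)/6 = 13/20.

3.9000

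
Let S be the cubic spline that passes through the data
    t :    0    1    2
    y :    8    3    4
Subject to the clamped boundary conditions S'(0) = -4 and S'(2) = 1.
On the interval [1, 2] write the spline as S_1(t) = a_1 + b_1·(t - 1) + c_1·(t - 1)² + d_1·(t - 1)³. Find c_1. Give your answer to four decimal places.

6.5000

Let σ_i = S''(x_i). Step sizes h_i = 1, 1; slopes of the chords Δ_i = (y_(i+1) - y_i)/h_i = -5, 1.
  1·σ_0 + 4·σ_1 + 1·σ_2 = 6(Δ_1 - Δ_0) = 36
Clamped end conditions give two more equations: 2h_0·σ_0 + h_0·σ_1 = 6(Δ_0 - S'(0)) = -6 and h_1·σ_1 + 2h_1·σ_2 = 6(S'(2) - Δ_1) = 0.
Solving the tridiagonal system: σ_0 = -19/2, σ_1 = 13, σ_2 = -13/2.
On [1, 2], with S_1(t) = a_1 + b_1·(t - 1) + c_1·(t - 1)² + d_1·(t - 1)³: c_1 = σ_1/2 = 13/2, d_1 = (σ_2 - σ_1)/(6h_1) = -13/4, b_1 = Δ_1 - h_1(2σ_1 + σ_2)/6 = -9/4.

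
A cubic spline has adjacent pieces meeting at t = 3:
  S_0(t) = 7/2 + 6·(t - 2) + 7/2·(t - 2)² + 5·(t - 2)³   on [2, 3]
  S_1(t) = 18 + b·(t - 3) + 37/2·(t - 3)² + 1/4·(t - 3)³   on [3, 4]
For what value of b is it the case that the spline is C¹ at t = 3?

S_0'(t) = 6 + 7·(t - 2) + 15·(t - 2)², so S_0'(3) = 28. On the right, S_1'(3) = b, so b = 28.

28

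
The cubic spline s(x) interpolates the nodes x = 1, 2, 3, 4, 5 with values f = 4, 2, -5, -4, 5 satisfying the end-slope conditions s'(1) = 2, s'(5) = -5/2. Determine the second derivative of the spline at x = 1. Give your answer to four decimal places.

-8.1964

With M_i denoting the second derivative at x_i, h_i = 1, 1, 1, 1, and Δ_i = (y_(i+1) − y_i)/h_i = -2, -7, 1, 9:
  1·M_0 + 4·M_1 + 1·M_2 = 6(Δ_1 - Δ_0) = -30
  1·M_1 + 4·M_2 + 1·M_3 = 6(Δ_2 - Δ_1) = 48
  1·M_2 + 4·M_3 + 1·M_4 = 6(Δ_3 - Δ_2) = 48
Clamped end conditions give two more equations: 2h_0·M_0 + h_0·M_1 = 6(Δ_0 - s'(1)) = -24 and h_3·M_3 + 2h_3·M_4 = 6(s'(5) - Δ_3) = -69.
Forward elimination and back-substitution give M_0 = -459/56, M_1 = -213/28, M_2 = 69/8, M_3 = 591/28, M_4 = -2523/56.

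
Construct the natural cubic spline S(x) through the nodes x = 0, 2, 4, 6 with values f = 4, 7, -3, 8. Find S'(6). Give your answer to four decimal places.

Write m_i for S''(x_i). With h_i = 2, 2, 2 and divided differences Δ_i = 3/2, -5, 11/2, the continuity of S' gives the tridiagonal system
  2·m_0 + 8·m_1 + 2·m_2 = 6(Δ_1 - Δ_0) = -39
  2·m_1 + 8·m_2 + 2·m_3 = 6(Δ_2 - Δ_1) = 63
Natural end conditions: m_0 = m_3 = 0.
Solving: m_0 = 0, m_1 = -73/10, m_2 = 97/10, m_3 = 0.
On [4, 6], S'(x) = b_2 + 2c_2·(x - 4) + 3d_2·(x - 4)² with b_2 = Δ_2 - h_2(2m_2 + m_3)/6 = -29/30, c_2 = m_2/2 = 97/20, d_2 = (m_3 - m_2)/(6h_2) = -97/120. So S'(6) = 131/15.

8.7333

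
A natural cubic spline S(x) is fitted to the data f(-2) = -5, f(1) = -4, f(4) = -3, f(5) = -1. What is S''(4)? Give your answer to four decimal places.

1.3793

Write M_i for S''(x_i). With h_i = 3, 3, 1 and divided differences Δ_i = 1/3, 1/3, 2, the continuity of S' gives the tridiagonal system
  3·M_0 + 12·M_1 + 3·M_2 = 6(Δ_1 - Δ_0) = 0
  3·M_1 + 8·M_2 + 1·M_3 = 6(Δ_2 - Δ_1) = 10
Natural end conditions: M_0 = M_3 = 0.
Solving the tridiagonal system: M_0 = 0, M_1 = -10/29, M_2 = 40/29, M_3 = 0.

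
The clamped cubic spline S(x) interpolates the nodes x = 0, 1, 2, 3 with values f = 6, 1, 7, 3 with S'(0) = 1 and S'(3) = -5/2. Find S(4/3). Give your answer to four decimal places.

Write M_i for S''(x_i). With h_i = 1, 1, 1 and divided differences Δ_i = -5, 6, -4, the continuity of S' gives the tridiagonal system
  1·M_0 + 4·M_1 + 1·M_2 = 6(Δ_1 - Δ_0) = 66
  1·M_1 + 4·M_2 + 1·M_3 = 6(Δ_2 - Δ_1) = -60
Clamped end conditions give two more equations: 2h_0·M_0 + h_0·M_1 = 6(Δ_0 - S'(0)) = -36 and h_2·M_2 + 2h_2·M_3 = 6(S'(3) - Δ_2) = 9.
Forward elimination and back-substitution give M_0 = -509/15, M_1 = 478/15, M_2 = -413/15, M_3 = 274/15.
On [1, 2], S(x) = 1 - 1/30·(x - 1) + 239/15·(x - 1)² - 99/10·(x - 1)³.
With (x - 1) = 1/3: S(4/3) = 323/135.

2.3926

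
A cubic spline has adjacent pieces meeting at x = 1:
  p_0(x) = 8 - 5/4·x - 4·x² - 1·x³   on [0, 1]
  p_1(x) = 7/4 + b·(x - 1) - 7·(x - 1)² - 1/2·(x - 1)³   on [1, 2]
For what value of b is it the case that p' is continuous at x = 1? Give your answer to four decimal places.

-12.2500

p_0'(x) = -5/4 - 8·x - 3·x², so p_0'(1) = -49/4. On the right, p_1'(1) = b, so b = -49/4.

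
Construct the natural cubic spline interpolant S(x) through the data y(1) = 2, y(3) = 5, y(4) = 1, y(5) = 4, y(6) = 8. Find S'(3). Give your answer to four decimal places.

With m_i denoting the second derivative at x_i, h_i = 2, 1, 1, 1, and Δ_i = (y_(i+1) − y_i)/h_i = 3/2, -4, 3, 4:
  2·m_0 + 6·m_1 + 1·m_2 = 6(Δ_1 - Δ_0) = -33
  1·m_1 + 4·m_2 + 1·m_3 = 6(Δ_2 - Δ_1) = 42
  1·m_2 + 4·m_3 + 1·m_4 = 6(Δ_3 - Δ_2) = 6
Natural end conditions: m_0 = m_4 = 0.
Solving: m_0 = 0, m_1 = -657/86, m_2 = 552/43, m_3 = -147/86, m_4 = 0.
On [3, 4], S'(x) = b_1 + 2c_1·(x - 3) + 3d_1·(x - 3)² with b_1 = Δ_1 - h_1(2m_1 + m_2)/6 = -309/86, c_1 = m_1/2 = -657/172, d_1 = (m_2 - m_1)/(6h_1) = 587/172. So S'(3) = -309/86.

-3.5930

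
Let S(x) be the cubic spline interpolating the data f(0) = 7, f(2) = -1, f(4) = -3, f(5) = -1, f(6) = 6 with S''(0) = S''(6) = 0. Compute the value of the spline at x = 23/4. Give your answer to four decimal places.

Put M_i = S'' at the i-th knot. Here h = (2, 2, 1, 1) and Δ = (-4, -1, 2, 7), so the interior equations h_(i-1)·M_(i-1) + 2(h_(i-1)+h_i)·M_i + h_i·M_(i+1) = 6(Δ_i − Δ_(i-1)) read
  2·M_0 + 8·M_1 + 2·M_2 = 6(Δ_1 - Δ_0) = 18
  2·M_1 + 6·M_2 + 1·M_3 = 6(Δ_2 - Δ_1) = 18
  1·M_2 + 4·M_3 + 1·M_4 = 6(Δ_3 - Δ_2) = 30
Natural end conditions: M_0 = M_4 = 0.
Forward elimination and back-substitution give M_0 = 0, M_1 = 55/28, M_2 = 8/7, M_3 = 101/14, M_4 = 0.
On [5, 6], S(x) = -1 + 193/42·(x - 5) + 101/28·(x - 5)² - 101/84·(x - 5)³.
With (x - 5) = 3/4: S(23/4) = 7111/1792.

3.9682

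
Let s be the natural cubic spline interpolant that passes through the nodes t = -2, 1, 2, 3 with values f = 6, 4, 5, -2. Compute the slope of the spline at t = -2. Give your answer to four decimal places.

-2.0860

Let σ_i = s''(x_i). Step sizes h_i = 3, 1, 1; slopes of the chords Δ_i = (y_(i+1) - y_i)/h_i = -2/3, 1, -7.
  3·σ_0 + 8·σ_1 + 1·σ_2 = 6(Δ_1 - Δ_0) = 10
  1·σ_1 + 4·σ_2 + 1·σ_3 = 6(Δ_2 - Δ_1) = -48
Natural end conditions: σ_0 = σ_3 = 0.
Forward elimination and back-substitution give σ_0 = 0, σ_1 = 88/31, σ_2 = -394/31, σ_3 = 0.
On [-2, 1], s'(t) = b_0 + 2c_0·(t + 2) + 3d_0·(t + 2)² with b_0 = Δ_0 - h_0(2σ_0 + σ_1)/6 = -194/93, c_0 = σ_0/2 = 0, d_0 = (σ_1 - σ_0)/(6h_0) = 44/279. So s'(-2) = -194/93.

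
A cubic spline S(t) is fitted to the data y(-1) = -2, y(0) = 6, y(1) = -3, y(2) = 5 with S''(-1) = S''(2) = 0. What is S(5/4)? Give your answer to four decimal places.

-2.8594

Let M_i = S''(x_i). Step sizes h_i = 1, 1, 1; slopes of the chords Δ_i = (y_(i+1) - y_i)/h_i = 8, -9, 8.
  1·M_0 + 4·M_1 + 1·M_2 = 6(Δ_1 - Δ_0) = -102
  1·M_1 + 4·M_2 + 1·M_3 = 6(Δ_2 - Δ_1) = 102
Natural end conditions: M_0 = M_3 = 0.
Forward elimination and back-substitution give M_0 = 0, M_1 = -34, M_2 = 34, M_3 = 0.
On [1, 2], S(t) = -3 - 10/3·(t - 1) + 17·(t - 1)² - 17/3·(t - 1)³.
With (t - 1) = 1/4: S(5/4) = -183/64.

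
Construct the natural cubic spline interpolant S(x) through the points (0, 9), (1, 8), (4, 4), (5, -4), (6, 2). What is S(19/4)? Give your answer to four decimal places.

Let M_i = S''(x_i). Step sizes h_i = 1, 3, 1, 1; slopes of the chords Δ_i = (y_(i+1) - y_i)/h_i = -1, -4/3, -8, 6.
  1·M_0 + 8·M_1 + 3·M_2 = 6(Δ_1 - Δ_0) = -2
  3·M_1 + 8·M_2 + 1·M_3 = 6(Δ_2 - Δ_1) = -40
  1·M_2 + 4·M_3 + 1·M_4 = 6(Δ_3 - Δ_2) = 84
Natural end conditions: M_0 = M_4 = 0.
Hence M_0 = 0, M_1 = 335/106, M_2 = -482/53, M_3 = 2467/106, M_4 = 0.
On [4, 5], S(x) = 4 - 5627/636·(x - 4) - 241/53·(x - 4)² + 3431/636·(x - 4)³.
With (x - 4) = 3/4: S(19/4) = -39585/13568.

-2.9175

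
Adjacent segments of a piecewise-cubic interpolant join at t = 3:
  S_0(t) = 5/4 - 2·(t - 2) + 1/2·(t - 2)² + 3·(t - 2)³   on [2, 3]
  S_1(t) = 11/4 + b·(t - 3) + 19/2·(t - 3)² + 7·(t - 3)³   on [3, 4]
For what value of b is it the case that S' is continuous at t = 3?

8

S_0'(t) = -2 + 1·(t - 2) + 9·(t - 2)², so S_0'(3) = 8. On the right, S_1'(3) = b, so b = 8.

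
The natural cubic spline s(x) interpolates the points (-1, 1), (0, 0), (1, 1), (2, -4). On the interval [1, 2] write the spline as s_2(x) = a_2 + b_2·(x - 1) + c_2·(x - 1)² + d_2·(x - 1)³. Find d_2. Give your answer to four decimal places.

1.7333

Write m_i for s''(x_i). With h_i = 1, 1, 1 and divided differences Δ_i = -1, 1, -5, the continuity of s' gives the tridiagonal system
  1·m_0 + 4·m_1 + 1·m_2 = 6(Δ_1 - Δ_0) = 12
  1·m_1 + 4·m_2 + 1·m_3 = 6(Δ_2 - Δ_1) = -36
Natural end conditions: m_0 = m_3 = 0.
Solving the tridiagonal system: m_0 = 0, m_1 = 28/5, m_2 = -52/5, m_3 = 0.
On [1, 2], with s_2(x) = a_2 + b_2·(x - 1) + c_2·(x - 1)² + d_2·(x - 1)³: c_2 = m_2/2 = -26/5, d_2 = (m_3 - m_2)/(6h_2) = 26/15, b_2 = Δ_2 - h_2(2m_2 + m_3)/6 = -23/15.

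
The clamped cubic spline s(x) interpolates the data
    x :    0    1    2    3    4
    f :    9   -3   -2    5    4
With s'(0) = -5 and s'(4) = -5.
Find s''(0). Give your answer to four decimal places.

-34.3929

Let M_i = s''(x_i). Step sizes h_i = 1, 1, 1, 1; slopes of the chords Δ_i = (y_(i+1) - y_i)/h_i = -12, 1, 7, -1.
  1·M_0 + 4·M_1 + 1·M_2 = 6(Δ_1 - Δ_0) = 78
  1·M_1 + 4·M_2 + 1·M_3 = 6(Δ_2 - Δ_1) = 36
  1·M_2 + 4·M_3 + 1·M_4 = 6(Δ_3 - Δ_2) = -48
Clamped end conditions give two more equations: 2h_0·M_0 + h_0·M_1 = 6(Δ_0 - s'(0)) = -42 and h_3·M_3 + 2h_3·M_4 = 6(s'(4) - Δ_3) = -24.
Solving the tridiagonal system: M_0 = -963/28, M_1 = 375/14, M_2 = 21/4, M_3 = -165/14, M_4 = -171/28.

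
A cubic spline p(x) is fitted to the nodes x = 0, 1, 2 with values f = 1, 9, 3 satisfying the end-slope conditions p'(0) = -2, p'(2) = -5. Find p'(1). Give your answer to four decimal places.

Write m_i for p''(x_i). With h_i = 1, 1 and divided differences Δ_i = 8, -6, the continuity of p' gives the tridiagonal system
  1·m_0 + 4·m_1 + 1·m_2 = 6(Δ_1 - Δ_0) = -84
Clamped end conditions give two more equations: 2h_0·m_0 + h_0·m_1 = 6(Δ_0 - p'(0)) = 60 and h_1·m_1 + 2h_1·m_2 = 6(p'(2) - Δ_1) = 6.
Solving: m_0 = 99/2, m_1 = -39, m_2 = 45/2.
On [1, 2], p'(x) = b_1 + 2c_1·(x - 1) + 3d_1·(x - 1)² with b_1 = Δ_1 - h_1(2m_1 + m_2)/6 = 13/4, c_1 = m_1/2 = -39/2, d_1 = (m_2 - m_1)/(6h_1) = 41/4. So p'(1) = 13/4.

3.2500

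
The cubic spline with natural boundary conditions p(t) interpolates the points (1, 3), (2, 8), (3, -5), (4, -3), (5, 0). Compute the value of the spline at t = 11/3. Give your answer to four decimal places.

-4.8796

Let m_i = p''(x_i). Step sizes h_i = 1, 1, 1, 1; slopes of the chords Δ_i = (y_(i+1) - y_i)/h_i = 5, -13, 2, 3.
  1·m_0 + 4·m_1 + 1·m_2 = 6(Δ_1 - Δ_0) = -108
  1·m_1 + 4·m_2 + 1·m_3 = 6(Δ_2 - Δ_1) = 90
  1·m_2 + 4·m_3 + 1·m_4 = 6(Δ_3 - Δ_2) = 6
Natural end conditions: m_0 = m_4 = 0.
Solving: m_0 = 0, m_1 = -141/4, m_2 = 33, m_3 = -27/4, m_4 = 0.
On [3, 4], p(t) = -5 - 63/8·(t - 3) + 33/2·(t - 3)² - 53/8·(t - 3)³.
With (t - 3) = 2/3: p(11/3) = -527/108.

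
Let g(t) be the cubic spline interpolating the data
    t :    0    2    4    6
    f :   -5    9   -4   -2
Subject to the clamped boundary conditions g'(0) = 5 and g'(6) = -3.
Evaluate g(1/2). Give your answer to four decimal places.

-1.4031

Write M_i for g''(x_i). With h_i = 2, 2, 2 and divided differences Δ_i = 7, -13/2, 1, the continuity of g' gives the tridiagonal system
  2·M_0 + 8·M_1 + 2·M_2 = 6(Δ_1 - Δ_0) = -81
  2·M_1 + 8·M_2 + 2·M_3 = 6(Δ_2 - Δ_1) = 45
Clamped end conditions give two more equations: 2h_0·M_0 + h_0·M_1 = 6(Δ_0 - g'(0)) = 12 and h_2·M_2 + 2h_2·M_3 = 6(g'(6) - Δ_2) = -24.
Hence M_0 = 331/30, M_1 = -241/15, M_2 = 191/15, M_3 = -371/30.
On [0, 2], g(t) = -5 + 5·t + 331/60·t² - 271/120·t³.
With t = 1/2: g(1/2) = -449/320.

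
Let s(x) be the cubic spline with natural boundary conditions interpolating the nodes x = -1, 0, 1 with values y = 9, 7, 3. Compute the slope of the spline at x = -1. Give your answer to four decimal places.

Write σ_i for s''(x_i). With h_i = 1, 1 and divided differences Δ_i = -2, -4, the continuity of s' gives the tridiagonal system
  1·σ_0 + 4·σ_1 + 1·σ_2 = 6(Δ_1 - Δ_0) = -12
Natural end conditions: σ_0 = σ_2 = 0.
Solving the tridiagonal system: σ_0 = 0, σ_1 = -3, σ_2 = 0.
On [-1, 0], s'(x) = b_0 + 2c_0·(x + 1) + 3d_0·(x + 1)² with b_0 = Δ_0 - h_0(2σ_0 + σ_1)/6 = -3/2, c_0 = σ_0/2 = 0, d_0 = (σ_1 - σ_0)/(6h_0) = -1/2. So s'(-1) = -3/2.

-1.5000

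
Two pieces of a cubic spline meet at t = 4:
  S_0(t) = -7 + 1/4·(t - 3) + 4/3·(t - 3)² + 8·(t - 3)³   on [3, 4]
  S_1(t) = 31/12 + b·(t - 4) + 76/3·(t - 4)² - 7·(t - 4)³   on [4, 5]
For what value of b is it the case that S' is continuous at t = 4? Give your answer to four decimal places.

S_0'(t) = 1/4 + 8/3·(t - 3) + 24·(t - 3)², so S_0'(4) = 323/12. On the right, S_1'(4) = b, so b = 323/12.

26.9167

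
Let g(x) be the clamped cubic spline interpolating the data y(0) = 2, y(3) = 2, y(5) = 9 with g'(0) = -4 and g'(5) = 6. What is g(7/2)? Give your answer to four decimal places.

3.1359

Write M_i for g''(x_i). With h_i = 3, 2 and divided differences Δ_i = 0, 7/2, the continuity of g' gives the tridiagonal system
  3·M_0 + 10·M_1 + 2·M_2 = 6(Δ_1 - Δ_0) = 21
Clamped end conditions give two more equations: 2h_0·M_0 + h_0·M_1 = 6(Δ_0 - g'(0)) = 24 and h_1·M_1 + 2h_1·M_2 = 6(g'(5) - Δ_1) = 15.
Forward elimination and back-substitution give M_0 = 39/10, M_1 = 1/5, M_2 = 73/20.
On [3, 5], g(x) = 2 + 43/20·(x - 3) + 1/10·(x - 3)² + 23/80·(x - 3)³.
With (x - 3) = 1/2: g(7/2) = 2007/640.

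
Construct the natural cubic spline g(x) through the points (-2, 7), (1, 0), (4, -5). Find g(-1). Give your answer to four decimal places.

4.5185

Write m_i for g''(x_i). With h_i = 3, 3 and divided differences Δ_i = -7/3, -5/3, the continuity of g' gives the tridiagonal system
  3·m_0 + 12·m_1 + 3·m_2 = 6(Δ_1 - Δ_0) = 4
Natural end conditions: m_0 = m_2 = 0.
Solving: m_0 = 0, m_1 = 1/3, m_2 = 0.
On [-2, 1], g(x) = 7 - 5/2·(x + 2) + 0·(x + 2)² + 1/54·(x + 2)³.
With (x + 2) = 1: g(-1) = 122/27.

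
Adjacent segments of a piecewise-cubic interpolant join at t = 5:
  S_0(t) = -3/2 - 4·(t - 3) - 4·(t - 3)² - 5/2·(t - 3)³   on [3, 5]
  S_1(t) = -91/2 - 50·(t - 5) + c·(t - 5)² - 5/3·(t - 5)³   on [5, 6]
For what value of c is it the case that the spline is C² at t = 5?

S_0''(t) = -8 - 15·(t - 3), so S_0''(5) = -38. On the right, S_1''(5) = 2c, so c = -19.

-19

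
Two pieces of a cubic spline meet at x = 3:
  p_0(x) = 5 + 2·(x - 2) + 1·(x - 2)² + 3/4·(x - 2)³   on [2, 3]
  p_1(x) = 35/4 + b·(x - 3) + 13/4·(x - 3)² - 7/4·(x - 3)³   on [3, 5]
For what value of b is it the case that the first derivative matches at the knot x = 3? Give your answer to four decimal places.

6.2500

p_0'(x) = 2 + 2·(x - 2) + 9/4·(x - 2)², so p_0'(3) = 25/4. On the right, p_1'(3) = b, so b = 25/4.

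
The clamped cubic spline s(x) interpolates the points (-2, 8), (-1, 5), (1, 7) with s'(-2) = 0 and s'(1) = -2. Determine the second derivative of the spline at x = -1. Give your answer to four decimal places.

Write M_i for s''(x_i). With h_i = 1, 2 and divided differences Δ_i = -3, 1, the continuity of s' gives the tridiagonal system
  1·M_0 + 6·M_1 + 2·M_2 = 6(Δ_1 - Δ_0) = 24
Clamped end conditions give two more equations: 2h_0·M_0 + h_0·M_1 = 6(Δ_0 - s'(-2)) = -18 and h_1·M_1 + 2h_1·M_2 = 6(s'(1) - Δ_1) = -18.
Solving: M_0 = -41/3, M_1 = 28/3, M_2 = -55/6.

9.3333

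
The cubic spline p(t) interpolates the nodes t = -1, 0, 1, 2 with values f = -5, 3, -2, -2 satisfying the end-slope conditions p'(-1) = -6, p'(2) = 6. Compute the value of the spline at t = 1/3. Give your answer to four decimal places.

2.9926

Put M_i = p'' at the i-th knot. Here h = (1, 1, 1) and Δ = (8, -5, 0), so the interior equations h_(i-1)·M_(i-1) + 2(h_(i-1)+h_i)·M_i + h_i·M_(i+1) = 6(Δ_i − Δ_(i-1)) read
  1·M_0 + 4·M_1 + 1·M_2 = 6(Δ_1 - Δ_0) = -78
  1·M_1 + 4·M_2 + 1·M_3 = 6(Δ_2 - Δ_1) = 30
Clamped end conditions give two more equations: 2h_0·M_0 + h_0·M_1 = 6(Δ_0 - p'(-1)) = 84 and h_2·M_2 + 2h_2·M_3 = 6(p'(2) - Δ_2) = 36.
Forward elimination and back-substitution give M_0 = 306/5, M_1 = -192/5, M_2 = 72/5, M_3 = 54/5.
On [0, 1], p(t) = 3 + 27/5·t - 96/5·t² + 44/5·t³.
With t = 1/3: p(1/3) = 404/135.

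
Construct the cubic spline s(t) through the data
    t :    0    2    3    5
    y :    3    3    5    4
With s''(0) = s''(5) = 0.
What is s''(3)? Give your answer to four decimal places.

-2.9143

With M_i denoting the second derivative at x_i, h_i = 2, 1, 2, and Δ_i = (y_(i+1) − y_i)/h_i = 0, 2, -1/2:
  2·M_0 + 6·M_1 + 1·M_2 = 6(Δ_1 - Δ_0) = 12
  1·M_1 + 6·M_2 + 2·M_3 = 6(Δ_2 - Δ_1) = -15
Natural end conditions: M_0 = M_3 = 0.
Solving: M_0 = 0, M_1 = 87/35, M_2 = -102/35, M_3 = 0.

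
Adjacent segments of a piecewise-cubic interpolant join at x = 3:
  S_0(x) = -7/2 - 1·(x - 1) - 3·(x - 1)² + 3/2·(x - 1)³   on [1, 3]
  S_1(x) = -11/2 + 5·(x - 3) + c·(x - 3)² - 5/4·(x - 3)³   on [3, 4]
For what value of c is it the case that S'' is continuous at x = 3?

6

S_0''(x) = -6 + 9·(x - 1), so S_0''(3) = 12. On the right, S_1''(3) = 2c, so c = 6.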